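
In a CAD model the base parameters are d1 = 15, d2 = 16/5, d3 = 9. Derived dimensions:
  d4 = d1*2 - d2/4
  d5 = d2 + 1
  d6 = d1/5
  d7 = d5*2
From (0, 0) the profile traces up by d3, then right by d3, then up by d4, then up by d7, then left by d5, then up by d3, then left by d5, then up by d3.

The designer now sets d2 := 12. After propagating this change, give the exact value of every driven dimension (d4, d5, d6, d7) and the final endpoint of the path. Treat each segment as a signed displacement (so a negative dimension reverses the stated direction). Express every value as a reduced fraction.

d4 = 27
d5 = 13
d6 = 3
d7 = 26
endpoint = (-17, 80)

Apply edit: d2 := 12
  d4 = d1*2 - d2/4 = 27
  d5 = d2 + 1 = 13
  d6 = d1/5 = 3
  d7 = d5*2 = 26
Walk from origin (0, 0):
  seg 1: up by d3 = 9 → (0, 9)
  seg 2: right by d3 = 9 → (9, 9)
  seg 3: up by d4 = 27 → (9, 36)
  seg 4: up by d7 = 26 → (9, 62)
  seg 5: left by d5 = 13 → (-4, 62)
  seg 6: up by d3 = 9 → (-4, 71)
  seg 7: left by d5 = 13 → (-17, 71)
  seg 8: up by d3 = 9 → (-17, 80)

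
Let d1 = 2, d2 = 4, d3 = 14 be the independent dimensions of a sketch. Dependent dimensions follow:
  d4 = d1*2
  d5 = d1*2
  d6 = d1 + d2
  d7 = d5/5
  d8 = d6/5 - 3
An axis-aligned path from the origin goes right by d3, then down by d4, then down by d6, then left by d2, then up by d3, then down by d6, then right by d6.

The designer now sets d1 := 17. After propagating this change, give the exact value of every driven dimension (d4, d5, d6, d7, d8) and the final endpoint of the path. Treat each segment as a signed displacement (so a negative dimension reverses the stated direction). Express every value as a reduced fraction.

d4 = 34
d5 = 34
d6 = 21
d7 = 34/5
d8 = 6/5
endpoint = (31, -62)

Apply edit: d1 := 17
  d4 = d1*2 = 34
  d5 = d1*2 = 34
  d6 = d1 + d2 = 21
  d7 = d5/5 = 34/5
  d8 = d6/5 - 3 = 6/5
Walk from origin (0, 0):
  seg 1: right by d3 = 14 → (14, 0)
  seg 2: down by d4 = 34 → (14, -34)
  seg 3: down by d6 = 21 → (14, -55)
  seg 4: left by d2 = 4 → (10, -55)
  seg 5: up by d3 = 14 → (10, -41)
  seg 6: down by d6 = 21 → (10, -62)
  seg 7: right by d6 = 21 → (31, -62)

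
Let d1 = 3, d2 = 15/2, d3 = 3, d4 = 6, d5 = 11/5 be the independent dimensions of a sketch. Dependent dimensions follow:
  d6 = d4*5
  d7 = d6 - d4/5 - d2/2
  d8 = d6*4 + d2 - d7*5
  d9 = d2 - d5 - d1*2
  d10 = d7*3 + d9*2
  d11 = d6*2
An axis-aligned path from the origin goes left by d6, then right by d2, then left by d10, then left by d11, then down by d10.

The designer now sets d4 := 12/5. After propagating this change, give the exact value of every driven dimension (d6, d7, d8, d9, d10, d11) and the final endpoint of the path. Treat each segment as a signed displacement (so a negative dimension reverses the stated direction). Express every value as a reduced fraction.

Apply edit: d4 := 12/5
  d6 = d4*5 = 12
  d7 = d6 - d4/5 - d2/2 = 777/100
  d8 = d6*4 + d2 - d7*5 = 333/20
  d9 = d2 - d5 - d1*2 = -7/10
  d10 = d7*3 + d9*2 = 2191/100
  d11 = d6*2 = 24
Walk from origin (0, 0):
  seg 1: left by d6 = 12 → (-12, 0)
  seg 2: right by d2 = 15/2 → (-9/2, 0)
  seg 3: left by d10 = 2191/100 → (-2641/100, 0)
  seg 4: left by d11 = 24 → (-5041/100, 0)
  seg 5: down by d10 = 2191/100 → (-5041/100, -2191/100)

d6 = 12
d7 = 777/100
d8 = 333/20
d9 = -7/10
d10 = 2191/100
d11 = 24
endpoint = (-5041/100, -2191/100)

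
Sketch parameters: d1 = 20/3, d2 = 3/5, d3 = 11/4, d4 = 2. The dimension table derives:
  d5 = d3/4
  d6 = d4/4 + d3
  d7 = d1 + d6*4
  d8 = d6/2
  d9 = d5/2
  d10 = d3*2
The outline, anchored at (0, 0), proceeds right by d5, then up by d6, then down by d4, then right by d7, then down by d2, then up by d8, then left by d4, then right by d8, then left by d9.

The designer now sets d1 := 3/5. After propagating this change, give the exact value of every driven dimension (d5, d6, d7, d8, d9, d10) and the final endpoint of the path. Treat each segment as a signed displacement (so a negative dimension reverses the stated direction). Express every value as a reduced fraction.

d5 = 11/16
d6 = 13/4
d7 = 68/5
d8 = 13/8
d9 = 11/32
d10 = 11/2
endpoint = (2171/160, 91/40)

Apply edit: d1 := 3/5
  d5 = d3/4 = 11/16
  d6 = d4/4 + d3 = 13/4
  d7 = d1 + d6*4 = 68/5
  d8 = d6/2 = 13/8
  d9 = d5/2 = 11/32
  d10 = d3*2 = 11/2
Walk from origin (0, 0):
  seg 1: right by d5 = 11/16 → (11/16, 0)
  seg 2: up by d6 = 13/4 → (11/16, 13/4)
  seg 3: down by d4 = 2 → (11/16, 5/4)
  seg 4: right by d7 = 68/5 → (1143/80, 5/4)
  seg 5: down by d2 = 3/5 → (1143/80, 13/20)
  seg 6: up by d8 = 13/8 → (1143/80, 91/40)
  seg 7: left by d4 = 2 → (983/80, 91/40)
  seg 8: right by d8 = 13/8 → (1113/80, 91/40)
  seg 9: left by d9 = 11/32 → (2171/160, 91/40)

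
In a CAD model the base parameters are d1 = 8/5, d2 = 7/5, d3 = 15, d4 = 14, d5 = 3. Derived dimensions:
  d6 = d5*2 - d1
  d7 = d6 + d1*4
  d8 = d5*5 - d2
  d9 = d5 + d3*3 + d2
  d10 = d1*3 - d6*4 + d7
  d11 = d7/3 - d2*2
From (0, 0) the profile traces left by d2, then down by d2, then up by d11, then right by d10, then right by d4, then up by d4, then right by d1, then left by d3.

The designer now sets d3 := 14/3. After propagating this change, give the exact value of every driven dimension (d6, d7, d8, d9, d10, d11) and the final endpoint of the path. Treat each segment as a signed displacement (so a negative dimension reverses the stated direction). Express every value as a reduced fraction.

Apply edit: d3 := 14/3
  d6 = d5*2 - d1 = 22/5
  d7 = d6 + d1*4 = 54/5
  d8 = d5*5 - d2 = 68/5
  d9 = d5 + d3*3 + d2 = 92/5
  d10 = d1*3 - d6*4 + d7 = -2
  d11 = d7/3 - d2*2 = 4/5
Walk from origin (0, 0):
  seg 1: left by d2 = 7/5 → (-7/5, 0)
  seg 2: down by d2 = 7/5 → (-7/5, -7/5)
  seg 3: up by d11 = 4/5 → (-7/5, -3/5)
  seg 4: right by d10 = -2 → (-17/5, -3/5)
  seg 5: right by d4 = 14 → (53/5, -3/5)
  seg 6: up by d4 = 14 → (53/5, 67/5)
  seg 7: right by d1 = 8/5 → (61/5, 67/5)
  seg 8: left by d3 = 14/3 → (113/15, 67/5)

d6 = 22/5
d7 = 54/5
d8 = 68/5
d9 = 92/5
d10 = -2
d11 = 4/5
endpoint = (113/15, 67/5)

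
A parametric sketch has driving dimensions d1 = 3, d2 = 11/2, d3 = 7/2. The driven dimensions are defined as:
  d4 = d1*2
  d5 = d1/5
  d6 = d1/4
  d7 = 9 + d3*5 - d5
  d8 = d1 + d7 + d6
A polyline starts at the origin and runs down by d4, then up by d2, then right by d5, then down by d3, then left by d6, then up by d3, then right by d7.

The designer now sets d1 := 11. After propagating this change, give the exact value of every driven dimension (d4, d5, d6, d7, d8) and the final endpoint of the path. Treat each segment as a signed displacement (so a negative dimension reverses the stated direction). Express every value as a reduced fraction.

d4 = 22
d5 = 11/5
d6 = 11/4
d7 = 243/10
d8 = 761/20
endpoint = (95/4, -33/2)

Apply edit: d1 := 11
  d4 = d1*2 = 22
  d5 = d1/5 = 11/5
  d6 = d1/4 = 11/4
  d7 = 9 + d3*5 - d5 = 243/10
  d8 = d1 + d7 + d6 = 761/20
Walk from origin (0, 0):
  seg 1: down by d4 = 22 → (0, -22)
  seg 2: up by d2 = 11/2 → (0, -33/2)
  seg 3: right by d5 = 11/5 → (11/5, -33/2)
  seg 4: down by d3 = 7/2 → (11/5, -20)
  seg 5: left by d6 = 11/4 → (-11/20, -20)
  seg 6: up by d3 = 7/2 → (-11/20, -33/2)
  seg 7: right by d7 = 243/10 → (95/4, -33/2)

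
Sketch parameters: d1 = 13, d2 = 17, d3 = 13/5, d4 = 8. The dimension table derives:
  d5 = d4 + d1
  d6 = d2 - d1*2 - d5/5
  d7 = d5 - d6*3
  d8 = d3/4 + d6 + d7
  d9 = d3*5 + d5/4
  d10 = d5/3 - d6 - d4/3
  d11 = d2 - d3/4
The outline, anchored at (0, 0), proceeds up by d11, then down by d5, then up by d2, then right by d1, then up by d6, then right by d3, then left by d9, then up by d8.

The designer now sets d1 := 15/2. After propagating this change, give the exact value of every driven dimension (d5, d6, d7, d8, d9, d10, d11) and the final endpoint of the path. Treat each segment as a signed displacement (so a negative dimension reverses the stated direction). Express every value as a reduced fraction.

Apply edit: d1 := 15/2
  d5 = d4 + d1 = 31/2
  d6 = d2 - d1*2 - d5/5 = -11/10
  d7 = d5 - d6*3 = 94/5
  d8 = d3/4 + d6 + d7 = 367/20
  d9 = d3*5 + d5/4 = 135/8
  d10 = d5/3 - d6 - d4/3 = 18/5
  d11 = d2 - d3/4 = 327/20
Walk from origin (0, 0):
  seg 1: up by d11 = 327/20 → (0, 327/20)
  seg 2: down by d5 = 31/2 → (0, 17/20)
  seg 3: up by d2 = 17 → (0, 357/20)
  seg 4: right by d1 = 15/2 → (15/2, 357/20)
  seg 5: up by d6 = -11/10 → (15/2, 67/4)
  seg 6: right by d3 = 13/5 → (101/10, 67/4)
  seg 7: left by d9 = 135/8 → (-271/40, 67/4)
  seg 8: up by d8 = 367/20 → (-271/40, 351/10)

d5 = 31/2
d6 = -11/10
d7 = 94/5
d8 = 367/20
d9 = 135/8
d10 = 18/5
d11 = 327/20
endpoint = (-271/40, 351/10)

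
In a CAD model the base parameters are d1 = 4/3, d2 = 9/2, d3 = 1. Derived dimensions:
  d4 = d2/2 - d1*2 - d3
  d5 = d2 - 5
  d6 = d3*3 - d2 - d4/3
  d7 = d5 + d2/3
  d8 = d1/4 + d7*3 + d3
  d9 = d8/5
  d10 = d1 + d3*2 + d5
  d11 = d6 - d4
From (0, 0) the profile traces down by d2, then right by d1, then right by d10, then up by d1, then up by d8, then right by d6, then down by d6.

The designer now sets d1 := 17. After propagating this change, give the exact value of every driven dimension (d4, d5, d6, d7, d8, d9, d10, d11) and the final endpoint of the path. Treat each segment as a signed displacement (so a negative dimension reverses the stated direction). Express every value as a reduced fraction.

d4 = -131/4
d5 = -1/2
d6 = 113/12
d7 = 1
d8 = 33/4
d9 = 33/20
d10 = 37/2
d11 = 253/6
endpoint = (539/12, 34/3)

Apply edit: d1 := 17
  d4 = d2/2 - d1*2 - d3 = -131/4
  d5 = d2 - 5 = -1/2
  d6 = d3*3 - d2 - d4/3 = 113/12
  d7 = d5 + d2/3 = 1
  d8 = d1/4 + d7*3 + d3 = 33/4
  d9 = d8/5 = 33/20
  d10 = d1 + d3*2 + d5 = 37/2
  d11 = d6 - d4 = 253/6
Walk from origin (0, 0):
  seg 1: down by d2 = 9/2 → (0, -9/2)
  seg 2: right by d1 = 17 → (17, -9/2)
  seg 3: right by d10 = 37/2 → (71/2, -9/2)
  seg 4: up by d1 = 17 → (71/2, 25/2)
  seg 5: up by d8 = 33/4 → (71/2, 83/4)
  seg 6: right by d6 = 113/12 → (539/12, 83/4)
  seg 7: down by d6 = 113/12 → (539/12, 34/3)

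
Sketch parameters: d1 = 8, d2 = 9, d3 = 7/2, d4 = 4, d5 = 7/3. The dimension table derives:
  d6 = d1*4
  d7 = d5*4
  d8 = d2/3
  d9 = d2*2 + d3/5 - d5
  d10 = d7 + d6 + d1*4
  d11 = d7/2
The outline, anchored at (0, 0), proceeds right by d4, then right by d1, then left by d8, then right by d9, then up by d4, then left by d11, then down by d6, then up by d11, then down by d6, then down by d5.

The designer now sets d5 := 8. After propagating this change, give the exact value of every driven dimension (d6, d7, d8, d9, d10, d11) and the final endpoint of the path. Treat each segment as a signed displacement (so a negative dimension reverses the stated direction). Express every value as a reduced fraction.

Apply edit: d5 := 8
  d6 = d1*4 = 32
  d7 = d5*4 = 32
  d8 = d2/3 = 3
  d9 = d2*2 + d3/5 - d5 = 107/10
  d10 = d7 + d6 + d1*4 = 96
  d11 = d7/2 = 16
Walk from origin (0, 0):
  seg 1: right by d4 = 4 → (4, 0)
  seg 2: right by d1 = 8 → (12, 0)
  seg 3: left by d8 = 3 → (9, 0)
  seg 4: right by d9 = 107/10 → (197/10, 0)
  seg 5: up by d4 = 4 → (197/10, 4)
  seg 6: left by d11 = 16 → (37/10, 4)
  seg 7: down by d6 = 32 → (37/10, -28)
  seg 8: up by d11 = 16 → (37/10, -12)
  seg 9: down by d6 = 32 → (37/10, -44)
  seg 10: down by d5 = 8 → (37/10, -52)

d6 = 32
d7 = 32
d8 = 3
d9 = 107/10
d10 = 96
d11 = 16
endpoint = (37/10, -52)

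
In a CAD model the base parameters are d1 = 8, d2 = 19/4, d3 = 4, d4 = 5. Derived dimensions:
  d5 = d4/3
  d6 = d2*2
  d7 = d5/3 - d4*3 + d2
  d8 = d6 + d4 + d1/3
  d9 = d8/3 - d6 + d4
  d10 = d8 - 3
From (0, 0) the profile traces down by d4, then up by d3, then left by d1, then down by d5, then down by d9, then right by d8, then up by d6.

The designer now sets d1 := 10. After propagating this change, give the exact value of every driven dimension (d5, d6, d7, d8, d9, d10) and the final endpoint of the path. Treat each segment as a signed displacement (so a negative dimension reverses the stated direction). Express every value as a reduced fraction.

Apply edit: d1 := 10
  d5 = d4/3 = 5/3
  d6 = d2*2 = 19/2
  d7 = d5/3 - d4*3 + d2 = -349/36
  d8 = d6 + d4 + d1/3 = 107/6
  d9 = d8/3 - d6 + d4 = 13/9
  d10 = d8 - 3 = 89/6
Walk from origin (0, 0):
  seg 1: down by d4 = 5 → (0, -5)
  seg 2: up by d3 = 4 → (0, -1)
  seg 3: left by d1 = 10 → (-10, -1)
  seg 4: down by d5 = 5/3 → (-10, -8/3)
  seg 5: down by d9 = 13/9 → (-10, -37/9)
  seg 6: right by d8 = 107/6 → (47/6, -37/9)
  seg 7: up by d6 = 19/2 → (47/6, 97/18)

d5 = 5/3
d6 = 19/2
d7 = -349/36
d8 = 107/6
d9 = 13/9
d10 = 89/6
endpoint = (47/6, 97/18)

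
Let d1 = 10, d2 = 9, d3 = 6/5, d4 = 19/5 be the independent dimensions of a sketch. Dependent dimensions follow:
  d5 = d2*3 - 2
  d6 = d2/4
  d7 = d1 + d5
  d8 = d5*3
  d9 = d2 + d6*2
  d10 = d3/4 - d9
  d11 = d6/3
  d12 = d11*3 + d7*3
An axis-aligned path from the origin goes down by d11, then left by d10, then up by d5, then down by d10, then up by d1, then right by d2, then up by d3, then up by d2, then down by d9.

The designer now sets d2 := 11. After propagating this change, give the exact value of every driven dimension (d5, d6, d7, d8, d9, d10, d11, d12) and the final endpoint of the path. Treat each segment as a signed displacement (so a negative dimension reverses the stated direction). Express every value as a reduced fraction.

d5 = 31
d6 = 11/4
d7 = 41
d8 = 93
d9 = 33/2
d10 = -81/5
d11 = 11/12
d12 = 503/4
endpoint = (136/5, 3119/60)

Apply edit: d2 := 11
  d5 = d2*3 - 2 = 31
  d6 = d2/4 = 11/4
  d7 = d1 + d5 = 41
  d8 = d5*3 = 93
  d9 = d2 + d6*2 = 33/2
  d10 = d3/4 - d9 = -81/5
  d11 = d6/3 = 11/12
  d12 = d11*3 + d7*3 = 503/4
Walk from origin (0, 0):
  seg 1: down by d11 = 11/12 → (0, -11/12)
  seg 2: left by d10 = -81/5 → (81/5, -11/12)
  seg 3: up by d5 = 31 → (81/5, 361/12)
  seg 4: down by d10 = -81/5 → (81/5, 2777/60)
  seg 5: up by d1 = 10 → (81/5, 3377/60)
  seg 6: right by d2 = 11 → (136/5, 3377/60)
  seg 7: up by d3 = 6/5 → (136/5, 3449/60)
  seg 8: up by d2 = 11 → (136/5, 4109/60)
  seg 9: down by d9 = 33/2 → (136/5, 3119/60)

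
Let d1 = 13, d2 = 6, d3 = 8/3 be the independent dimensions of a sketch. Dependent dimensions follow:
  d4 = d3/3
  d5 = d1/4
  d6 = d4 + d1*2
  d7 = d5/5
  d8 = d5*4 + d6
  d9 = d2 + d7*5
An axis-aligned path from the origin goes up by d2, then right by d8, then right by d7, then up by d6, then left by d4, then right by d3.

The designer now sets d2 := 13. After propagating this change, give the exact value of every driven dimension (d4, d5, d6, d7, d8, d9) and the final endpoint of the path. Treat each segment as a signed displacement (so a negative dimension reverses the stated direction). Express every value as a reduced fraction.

Apply edit: d2 := 13
  d4 = d3/3 = 8/9
  d5 = d1/4 = 13/4
  d6 = d4 + d1*2 = 242/9
  d7 = d5/5 = 13/20
  d8 = d5*4 + d6 = 359/9
  d9 = d2 + d7*5 = 65/4
Walk from origin (0, 0):
  seg 1: up by d2 = 13 → (0, 13)
  seg 2: right by d8 = 359/9 → (359/9, 13)
  seg 3: right by d7 = 13/20 → (7297/180, 13)
  seg 4: up by d6 = 242/9 → (7297/180, 359/9)
  seg 5: left by d4 = 8/9 → (793/20, 359/9)
  seg 6: right by d3 = 8/3 → (2539/60, 359/9)

d4 = 8/9
d5 = 13/4
d6 = 242/9
d7 = 13/20
d8 = 359/9
d9 = 65/4
endpoint = (2539/60, 359/9)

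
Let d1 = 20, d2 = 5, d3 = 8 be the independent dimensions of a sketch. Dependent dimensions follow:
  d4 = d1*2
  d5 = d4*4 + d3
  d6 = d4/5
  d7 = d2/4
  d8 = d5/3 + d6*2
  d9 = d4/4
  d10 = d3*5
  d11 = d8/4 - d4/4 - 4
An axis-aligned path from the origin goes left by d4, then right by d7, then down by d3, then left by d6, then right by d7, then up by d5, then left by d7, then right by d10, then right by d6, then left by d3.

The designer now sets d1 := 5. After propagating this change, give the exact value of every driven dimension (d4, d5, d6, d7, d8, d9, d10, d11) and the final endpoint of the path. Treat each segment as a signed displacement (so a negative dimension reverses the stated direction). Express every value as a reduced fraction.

Apply edit: d1 := 5
  d4 = d1*2 = 10
  d5 = d4*4 + d3 = 48
  d6 = d4/5 = 2
  d7 = d2/4 = 5/4
  d8 = d5/3 + d6*2 = 20
  d9 = d4/4 = 5/2
  d10 = d3*5 = 40
  d11 = d8/4 - d4/4 - 4 = -3/2
Walk from origin (0, 0):
  seg 1: left by d4 = 10 → (-10, 0)
  seg 2: right by d7 = 5/4 → (-35/4, 0)
  seg 3: down by d3 = 8 → (-35/4, -8)
  seg 4: left by d6 = 2 → (-43/4, -8)
  seg 5: right by d7 = 5/4 → (-19/2, -8)
  seg 6: up by d5 = 48 → (-19/2, 40)
  seg 7: left by d7 = 5/4 → (-43/4, 40)
  seg 8: right by d10 = 40 → (117/4, 40)
  seg 9: right by d6 = 2 → (125/4, 40)
  seg 10: left by d3 = 8 → (93/4, 40)

d4 = 10
d5 = 48
d6 = 2
d7 = 5/4
d8 = 20
d9 = 5/2
d10 = 40
d11 = -3/2
endpoint = (93/4, 40)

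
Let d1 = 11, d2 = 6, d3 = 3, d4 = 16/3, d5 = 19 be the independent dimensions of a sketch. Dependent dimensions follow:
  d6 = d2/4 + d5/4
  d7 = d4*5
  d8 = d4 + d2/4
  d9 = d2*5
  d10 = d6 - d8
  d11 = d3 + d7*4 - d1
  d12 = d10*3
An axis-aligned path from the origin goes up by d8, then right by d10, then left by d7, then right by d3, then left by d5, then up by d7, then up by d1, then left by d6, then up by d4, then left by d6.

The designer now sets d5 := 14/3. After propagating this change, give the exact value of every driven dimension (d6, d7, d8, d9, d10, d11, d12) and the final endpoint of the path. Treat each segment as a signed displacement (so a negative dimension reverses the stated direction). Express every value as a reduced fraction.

d6 = 8/3
d7 = 80/3
d8 = 41/6
d9 = 30
d10 = -25/6
d11 = 296/3
d12 = -25/2
endpoint = (-227/6, 299/6)

Apply edit: d5 := 14/3
  d6 = d2/4 + d5/4 = 8/3
  d7 = d4*5 = 80/3
  d8 = d4 + d2/4 = 41/6
  d9 = d2*5 = 30
  d10 = d6 - d8 = -25/6
  d11 = d3 + d7*4 - d1 = 296/3
  d12 = d10*3 = -25/2
Walk from origin (0, 0):
  seg 1: up by d8 = 41/6 → (0, 41/6)
  seg 2: right by d10 = -25/6 → (-25/6, 41/6)
  seg 3: left by d7 = 80/3 → (-185/6, 41/6)
  seg 4: right by d3 = 3 → (-167/6, 41/6)
  seg 5: left by d5 = 14/3 → (-65/2, 41/6)
  seg 6: up by d7 = 80/3 → (-65/2, 67/2)
  seg 7: up by d1 = 11 → (-65/2, 89/2)
  seg 8: left by d6 = 8/3 → (-211/6, 89/2)
  seg 9: up by d4 = 16/3 → (-211/6, 299/6)
  seg 10: left by d6 = 8/3 → (-227/6, 299/6)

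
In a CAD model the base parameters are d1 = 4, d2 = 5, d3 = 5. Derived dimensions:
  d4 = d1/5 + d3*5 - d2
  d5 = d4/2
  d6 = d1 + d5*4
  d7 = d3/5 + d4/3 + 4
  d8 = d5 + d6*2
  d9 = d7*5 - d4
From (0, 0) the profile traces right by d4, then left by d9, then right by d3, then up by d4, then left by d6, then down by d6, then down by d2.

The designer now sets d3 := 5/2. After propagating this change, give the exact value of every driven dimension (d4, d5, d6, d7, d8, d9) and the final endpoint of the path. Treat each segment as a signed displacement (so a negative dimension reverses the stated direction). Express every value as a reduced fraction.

Apply edit: d3 := 5/2
  d4 = d1/5 + d3*5 - d2 = 83/10
  d5 = d4/2 = 83/20
  d6 = d1 + d5*4 = 103/5
  d7 = d3/5 + d4/3 + 4 = 109/15
  d8 = d5 + d6*2 = 907/20
  d9 = d7*5 - d4 = 841/30
Walk from origin (0, 0):
  seg 1: right by d4 = 83/10 → (83/10, 0)
  seg 2: left by d9 = 841/30 → (-296/15, 0)
  seg 3: right by d3 = 5/2 → (-517/30, 0)
  seg 4: up by d4 = 83/10 → (-517/30, 83/10)
  seg 5: left by d6 = 103/5 → (-227/6, 83/10)
  seg 6: down by d6 = 103/5 → (-227/6, -123/10)
  seg 7: down by d2 = 5 → (-227/6, -173/10)

d4 = 83/10
d5 = 83/20
d6 = 103/5
d7 = 109/15
d8 = 907/20
d9 = 841/30
endpoint = (-227/6, -173/10)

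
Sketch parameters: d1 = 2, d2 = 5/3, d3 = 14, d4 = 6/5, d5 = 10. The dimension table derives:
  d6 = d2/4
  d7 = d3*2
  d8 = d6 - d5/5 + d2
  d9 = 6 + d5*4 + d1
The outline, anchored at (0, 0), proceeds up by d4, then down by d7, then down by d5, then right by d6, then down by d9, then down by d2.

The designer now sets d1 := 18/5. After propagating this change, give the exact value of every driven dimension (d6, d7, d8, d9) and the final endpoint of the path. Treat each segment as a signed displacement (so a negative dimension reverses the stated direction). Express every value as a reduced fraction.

d6 = 5/12
d7 = 28
d8 = 1/12
d9 = 248/5
endpoint = (5/12, -1321/15)

Apply edit: d1 := 18/5
  d6 = d2/4 = 5/12
  d7 = d3*2 = 28
  d8 = d6 - d5/5 + d2 = 1/12
  d9 = 6 + d5*4 + d1 = 248/5
Walk from origin (0, 0):
  seg 1: up by d4 = 6/5 → (0, 6/5)
  seg 2: down by d7 = 28 → (0, -134/5)
  seg 3: down by d5 = 10 → (0, -184/5)
  seg 4: right by d6 = 5/12 → (5/12, -184/5)
  seg 5: down by d9 = 248/5 → (5/12, -432/5)
  seg 6: down by d2 = 5/3 → (5/12, -1321/15)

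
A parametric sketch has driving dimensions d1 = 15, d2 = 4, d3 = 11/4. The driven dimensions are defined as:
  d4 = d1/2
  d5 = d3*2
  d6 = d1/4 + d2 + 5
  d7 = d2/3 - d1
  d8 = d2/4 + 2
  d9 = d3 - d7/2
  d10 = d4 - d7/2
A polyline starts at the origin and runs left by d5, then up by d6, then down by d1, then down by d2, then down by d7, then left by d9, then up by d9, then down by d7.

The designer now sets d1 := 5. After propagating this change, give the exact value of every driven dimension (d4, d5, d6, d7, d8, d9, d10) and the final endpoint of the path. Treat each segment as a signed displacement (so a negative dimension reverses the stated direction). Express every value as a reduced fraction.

d4 = 5/2
d5 = 11/2
d6 = 41/4
d7 = -11/3
d8 = 3
d9 = 55/12
d10 = 13/3
endpoint = (-121/12, 79/6)

Apply edit: d1 := 5
  d4 = d1/2 = 5/2
  d5 = d3*2 = 11/2
  d6 = d1/4 + d2 + 5 = 41/4
  d7 = d2/3 - d1 = -11/3
  d8 = d2/4 + 2 = 3
  d9 = d3 - d7/2 = 55/12
  d10 = d4 - d7/2 = 13/3
Walk from origin (0, 0):
  seg 1: left by d5 = 11/2 → (-11/2, 0)
  seg 2: up by d6 = 41/4 → (-11/2, 41/4)
  seg 3: down by d1 = 5 → (-11/2, 21/4)
  seg 4: down by d2 = 4 → (-11/2, 5/4)
  seg 5: down by d7 = -11/3 → (-11/2, 59/12)
  seg 6: left by d9 = 55/12 → (-121/12, 59/12)
  seg 7: up by d9 = 55/12 → (-121/12, 19/2)
  seg 8: down by d7 = -11/3 → (-121/12, 79/6)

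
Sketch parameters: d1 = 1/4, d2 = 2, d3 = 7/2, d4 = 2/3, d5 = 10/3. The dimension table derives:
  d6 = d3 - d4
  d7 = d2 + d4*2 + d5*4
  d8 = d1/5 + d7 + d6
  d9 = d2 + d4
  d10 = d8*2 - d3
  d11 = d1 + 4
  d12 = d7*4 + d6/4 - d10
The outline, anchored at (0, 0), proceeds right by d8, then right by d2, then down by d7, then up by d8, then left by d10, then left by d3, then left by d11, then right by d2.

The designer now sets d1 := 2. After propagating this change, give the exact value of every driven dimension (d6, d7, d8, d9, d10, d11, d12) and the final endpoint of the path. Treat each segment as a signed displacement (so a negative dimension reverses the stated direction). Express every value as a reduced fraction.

d6 = 17/6
d7 = 50/3
d8 = 199/10
d9 = 8/3
d10 = 363/10
d11 = 6
d12 = 1243/40
endpoint = (-219/10, 97/30)

Apply edit: d1 := 2
  d6 = d3 - d4 = 17/6
  d7 = d2 + d4*2 + d5*4 = 50/3
  d8 = d1/5 + d7 + d6 = 199/10
  d9 = d2 + d4 = 8/3
  d10 = d8*2 - d3 = 363/10
  d11 = d1 + 4 = 6
  d12 = d7*4 + d6/4 - d10 = 1243/40
Walk from origin (0, 0):
  seg 1: right by d8 = 199/10 → (199/10, 0)
  seg 2: right by d2 = 2 → (219/10, 0)
  seg 3: down by d7 = 50/3 → (219/10, -50/3)
  seg 4: up by d8 = 199/10 → (219/10, 97/30)
  seg 5: left by d10 = 363/10 → (-72/5, 97/30)
  seg 6: left by d3 = 7/2 → (-179/10, 97/30)
  seg 7: left by d11 = 6 → (-239/10, 97/30)
  seg 8: right by d2 = 2 → (-219/10, 97/30)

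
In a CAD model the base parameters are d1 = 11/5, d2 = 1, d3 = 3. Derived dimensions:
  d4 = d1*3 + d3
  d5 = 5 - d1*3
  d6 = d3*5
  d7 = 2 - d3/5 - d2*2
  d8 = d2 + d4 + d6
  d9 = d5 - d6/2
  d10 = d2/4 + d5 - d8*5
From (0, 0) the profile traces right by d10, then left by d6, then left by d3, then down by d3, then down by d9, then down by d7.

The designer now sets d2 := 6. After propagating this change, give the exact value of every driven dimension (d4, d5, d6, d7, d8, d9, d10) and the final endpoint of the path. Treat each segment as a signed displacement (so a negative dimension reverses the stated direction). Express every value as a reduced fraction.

Apply edit: d2 := 6
  d4 = d1*3 + d3 = 48/5
  d5 = 5 - d1*3 = -8/5
  d6 = d3*5 = 15
  d7 = 2 - d3/5 - d2*2 = -53/5
  d8 = d2 + d4 + d6 = 153/5
  d9 = d5 - d6/2 = -91/10
  d10 = d2/4 + d5 - d8*5 = -1531/10
Walk from origin (0, 0):
  seg 1: right by d10 = -1531/10 → (-1531/10, 0)
  seg 2: left by d6 = 15 → (-1681/10, 0)
  seg 3: left by d3 = 3 → (-1711/10, 0)
  seg 4: down by d3 = 3 → (-1711/10, -3)
  seg 5: down by d9 = -91/10 → (-1711/10, 61/10)
  seg 6: down by d7 = -53/5 → (-1711/10, 167/10)

d4 = 48/5
d5 = -8/5
d6 = 15
d7 = -53/5
d8 = 153/5
d9 = -91/10
d10 = -1531/10
endpoint = (-1711/10, 167/10)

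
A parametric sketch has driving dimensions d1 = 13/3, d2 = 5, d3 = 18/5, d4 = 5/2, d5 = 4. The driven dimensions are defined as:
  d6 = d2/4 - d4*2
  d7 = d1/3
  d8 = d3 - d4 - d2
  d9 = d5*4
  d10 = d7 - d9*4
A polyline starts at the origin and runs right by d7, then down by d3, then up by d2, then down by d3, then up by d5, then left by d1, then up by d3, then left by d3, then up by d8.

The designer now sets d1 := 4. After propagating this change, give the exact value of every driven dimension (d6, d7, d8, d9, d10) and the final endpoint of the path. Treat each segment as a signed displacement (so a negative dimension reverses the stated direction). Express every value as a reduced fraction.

d6 = -15/4
d7 = 4/3
d8 = -39/10
d9 = 16
d10 = -188/3
endpoint = (-94/15, 3/2)

Apply edit: d1 := 4
  d6 = d2/4 - d4*2 = -15/4
  d7 = d1/3 = 4/3
  d8 = d3 - d4 - d2 = -39/10
  d9 = d5*4 = 16
  d10 = d7 - d9*4 = -188/3
Walk from origin (0, 0):
  seg 1: right by d7 = 4/3 → (4/3, 0)
  seg 2: down by d3 = 18/5 → (4/3, -18/5)
  seg 3: up by d2 = 5 → (4/3, 7/5)
  seg 4: down by d3 = 18/5 → (4/3, -11/5)
  seg 5: up by d5 = 4 → (4/3, 9/5)
  seg 6: left by d1 = 4 → (-8/3, 9/5)
  seg 7: up by d3 = 18/5 → (-8/3, 27/5)
  seg 8: left by d3 = 18/5 → (-94/15, 27/5)
  seg 9: up by d8 = -39/10 → (-94/15, 3/2)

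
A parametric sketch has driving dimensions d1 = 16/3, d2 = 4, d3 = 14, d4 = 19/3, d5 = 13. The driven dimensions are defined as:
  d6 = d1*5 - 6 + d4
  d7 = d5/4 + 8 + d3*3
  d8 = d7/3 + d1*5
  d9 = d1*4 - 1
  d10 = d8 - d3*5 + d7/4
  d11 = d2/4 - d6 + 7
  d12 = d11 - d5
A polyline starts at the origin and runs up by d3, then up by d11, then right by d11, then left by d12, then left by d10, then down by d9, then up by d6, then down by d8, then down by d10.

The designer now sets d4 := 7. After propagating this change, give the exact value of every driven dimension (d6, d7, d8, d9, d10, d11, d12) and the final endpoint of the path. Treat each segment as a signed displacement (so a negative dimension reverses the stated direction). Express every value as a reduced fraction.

Apply edit: d4 := 7
  d6 = d1*5 - 6 + d4 = 83/3
  d7 = d5/4 + 8 + d3*3 = 213/4
  d8 = d7/3 + d1*5 = 533/12
  d9 = d1*4 - 1 = 61/3
  d10 = d8 - d3*5 + d7/4 = -589/48
  d11 = d2/4 - d6 + 7 = -59/3
  d12 = d11 - d5 = -98/3
Walk from origin (0, 0):
  seg 1: up by d3 = 14 → (0, 14)
  seg 2: up by d11 = -59/3 → (0, -17/3)
  seg 3: right by d11 = -59/3 → (-59/3, -17/3)
  seg 4: left by d12 = -98/3 → (13, -17/3)
  seg 5: left by d10 = -589/48 → (1213/48, -17/3)
  seg 6: down by d9 = 61/3 → (1213/48, -26)
  seg 7: up by d6 = 83/3 → (1213/48, 5/3)
  seg 8: down by d8 = 533/12 → (1213/48, -171/4)
  seg 9: down by d10 = -589/48 → (1213/48, -1463/48)

d6 = 83/3
d7 = 213/4
d8 = 533/12
d9 = 61/3
d10 = -589/48
d11 = -59/3
d12 = -98/3
endpoint = (1213/48, -1463/48)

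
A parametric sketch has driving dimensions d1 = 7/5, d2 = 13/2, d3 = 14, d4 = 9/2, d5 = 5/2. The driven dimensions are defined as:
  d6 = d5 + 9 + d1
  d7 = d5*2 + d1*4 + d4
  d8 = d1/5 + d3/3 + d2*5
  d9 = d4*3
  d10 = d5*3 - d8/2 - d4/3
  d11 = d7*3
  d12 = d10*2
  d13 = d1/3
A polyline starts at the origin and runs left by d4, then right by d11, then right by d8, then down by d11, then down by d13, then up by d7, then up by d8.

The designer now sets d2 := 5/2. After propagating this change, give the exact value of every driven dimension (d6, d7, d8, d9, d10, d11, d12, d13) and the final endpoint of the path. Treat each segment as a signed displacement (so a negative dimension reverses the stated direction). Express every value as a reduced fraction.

Apply edit: d2 := 5/2
  d6 = d5 + 9 + d1 = 129/10
  d7 = d5*2 + d1*4 + d4 = 151/10
  d8 = d1/5 + d3/3 + d2*5 = 2617/150
  d9 = d4*3 = 27/2
  d10 = d5*3 - d8/2 - d4/3 = -817/300
  d11 = d7*3 = 453/10
  d12 = d10*2 = -817/150
  d13 = d1/3 = 7/15
Walk from origin (0, 0):
  seg 1: left by d4 = 9/2 → (-9/2, 0)
  seg 2: right by d11 = 453/10 → (204/5, 0)
  seg 3: right by d8 = 2617/150 → (8737/150, 0)
  seg 4: down by d11 = 453/10 → (8737/150, -453/10)
  seg 5: down by d13 = 7/15 → (8737/150, -1373/30)
  seg 6: up by d7 = 151/10 → (8737/150, -92/3)
  seg 7: up by d8 = 2617/150 → (8737/150, -661/50)

d6 = 129/10
d7 = 151/10
d8 = 2617/150
d9 = 27/2
d10 = -817/300
d11 = 453/10
d12 = -817/150
d13 = 7/15
endpoint = (8737/150, -661/50)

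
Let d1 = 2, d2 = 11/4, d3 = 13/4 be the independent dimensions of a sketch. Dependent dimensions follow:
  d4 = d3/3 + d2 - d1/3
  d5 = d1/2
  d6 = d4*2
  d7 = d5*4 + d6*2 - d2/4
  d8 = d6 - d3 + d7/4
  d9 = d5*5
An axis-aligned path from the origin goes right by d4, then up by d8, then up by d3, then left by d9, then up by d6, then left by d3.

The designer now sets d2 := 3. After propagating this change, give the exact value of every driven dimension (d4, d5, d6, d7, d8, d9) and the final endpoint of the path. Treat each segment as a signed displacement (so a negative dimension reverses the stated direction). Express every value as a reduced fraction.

Apply edit: d2 := 3
  d4 = d3/3 + d2 - d1/3 = 41/12
  d5 = d1/2 = 1
  d6 = d4*2 = 41/6
  d7 = d5*4 + d6*2 - d2/4 = 203/12
  d8 = d6 - d3 + d7/4 = 125/16
  d9 = d5*5 = 5
Walk from origin (0, 0):
  seg 1: right by d4 = 41/12 → (41/12, 0)
  seg 2: up by d8 = 125/16 → (41/12, 125/16)
  seg 3: up by d3 = 13/4 → (41/12, 177/16)
  seg 4: left by d9 = 5 → (-19/12, 177/16)
  seg 5: up by d6 = 41/6 → (-19/12, 859/48)
  seg 6: left by d3 = 13/4 → (-29/6, 859/48)

d4 = 41/12
d5 = 1
d6 = 41/6
d7 = 203/12
d8 = 125/16
d9 = 5
endpoint = (-29/6, 859/48)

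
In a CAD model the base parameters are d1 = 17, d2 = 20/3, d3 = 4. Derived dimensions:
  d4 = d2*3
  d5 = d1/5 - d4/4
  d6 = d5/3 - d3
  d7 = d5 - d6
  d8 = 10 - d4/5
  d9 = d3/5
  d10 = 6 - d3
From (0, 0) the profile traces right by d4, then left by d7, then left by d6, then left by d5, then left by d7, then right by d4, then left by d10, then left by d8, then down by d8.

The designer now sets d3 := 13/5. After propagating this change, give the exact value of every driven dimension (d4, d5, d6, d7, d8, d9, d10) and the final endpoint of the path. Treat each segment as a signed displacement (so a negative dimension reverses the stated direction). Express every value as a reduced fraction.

d4 = 20
d5 = -8/5
d6 = -47/15
d7 = 23/15
d8 = 6
d9 = 13/25
d10 = 17/5
endpoint = (484/15, -6)

Apply edit: d3 := 13/5
  d4 = d2*3 = 20
  d5 = d1/5 - d4/4 = -8/5
  d6 = d5/3 - d3 = -47/15
  d7 = d5 - d6 = 23/15
  d8 = 10 - d4/5 = 6
  d9 = d3/5 = 13/25
  d10 = 6 - d3 = 17/5
Walk from origin (0, 0):
  seg 1: right by d4 = 20 → (20, 0)
  seg 2: left by d7 = 23/15 → (277/15, 0)
  seg 3: left by d6 = -47/15 → (108/5, 0)
  seg 4: left by d5 = -8/5 → (116/5, 0)
  seg 5: left by d7 = 23/15 → (65/3, 0)
  seg 6: right by d4 = 20 → (125/3, 0)
  seg 7: left by d10 = 17/5 → (574/15, 0)
  seg 8: left by d8 = 6 → (484/15, 0)
  seg 9: down by d8 = 6 → (484/15, -6)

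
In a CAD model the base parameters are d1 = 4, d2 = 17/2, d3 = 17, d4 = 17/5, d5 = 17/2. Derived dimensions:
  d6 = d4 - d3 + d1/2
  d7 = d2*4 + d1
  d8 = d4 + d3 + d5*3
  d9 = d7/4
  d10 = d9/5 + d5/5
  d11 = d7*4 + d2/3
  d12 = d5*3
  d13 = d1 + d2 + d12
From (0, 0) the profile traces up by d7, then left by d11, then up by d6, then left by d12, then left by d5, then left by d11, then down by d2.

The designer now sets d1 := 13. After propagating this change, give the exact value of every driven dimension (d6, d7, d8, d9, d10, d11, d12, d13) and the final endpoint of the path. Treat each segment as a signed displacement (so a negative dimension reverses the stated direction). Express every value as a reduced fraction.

d6 = -71/10
d7 = 47
d8 = 459/10
d9 = 47/4
d10 = 81/20
d11 = 1145/6
d12 = 51/2
d13 = 47
endpoint = (-1247/3, 157/5)

Apply edit: d1 := 13
  d6 = d4 - d3 + d1/2 = -71/10
  d7 = d2*4 + d1 = 47
  d8 = d4 + d3 + d5*3 = 459/10
  d9 = d7/4 = 47/4
  d10 = d9/5 + d5/5 = 81/20
  d11 = d7*4 + d2/3 = 1145/6
  d12 = d5*3 = 51/2
  d13 = d1 + d2 + d12 = 47
Walk from origin (0, 0):
  seg 1: up by d7 = 47 → (0, 47)
  seg 2: left by d11 = 1145/6 → (-1145/6, 47)
  seg 3: up by d6 = -71/10 → (-1145/6, 399/10)
  seg 4: left by d12 = 51/2 → (-649/3, 399/10)
  seg 5: left by d5 = 17/2 → (-1349/6, 399/10)
  seg 6: left by d11 = 1145/6 → (-1247/3, 399/10)
  seg 7: down by d2 = 17/2 → (-1247/3, 157/5)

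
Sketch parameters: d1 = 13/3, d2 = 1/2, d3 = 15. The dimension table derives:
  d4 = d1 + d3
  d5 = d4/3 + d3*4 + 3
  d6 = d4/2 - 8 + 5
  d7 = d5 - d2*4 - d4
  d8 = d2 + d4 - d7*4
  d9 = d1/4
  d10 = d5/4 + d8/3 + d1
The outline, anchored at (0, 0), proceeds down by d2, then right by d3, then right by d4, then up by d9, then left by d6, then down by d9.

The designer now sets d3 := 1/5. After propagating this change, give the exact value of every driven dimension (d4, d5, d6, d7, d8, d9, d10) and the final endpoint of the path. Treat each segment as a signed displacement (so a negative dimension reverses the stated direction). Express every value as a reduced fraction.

d4 = 68/15
d5 = 239/45
d6 = -11/15
d7 = -11/9
d8 = 893/90
d9 = 13/12
d10 = 4843/540
endpoint = (82/15, -1/2)

Apply edit: d3 := 1/5
  d4 = d1 + d3 = 68/15
  d5 = d4/3 + d3*4 + 3 = 239/45
  d6 = d4/2 - 8 + 5 = -11/15
  d7 = d5 - d2*4 - d4 = -11/9
  d8 = d2 + d4 - d7*4 = 893/90
  d9 = d1/4 = 13/12
  d10 = d5/4 + d8/3 + d1 = 4843/540
Walk from origin (0, 0):
  seg 1: down by d2 = 1/2 → (0, -1/2)
  seg 2: right by d3 = 1/5 → (1/5, -1/2)
  seg 3: right by d4 = 68/15 → (71/15, -1/2)
  seg 4: up by d9 = 13/12 → (71/15, 7/12)
  seg 5: left by d6 = -11/15 → (82/15, 7/12)
  seg 6: down by d9 = 13/12 → (82/15, -1/2)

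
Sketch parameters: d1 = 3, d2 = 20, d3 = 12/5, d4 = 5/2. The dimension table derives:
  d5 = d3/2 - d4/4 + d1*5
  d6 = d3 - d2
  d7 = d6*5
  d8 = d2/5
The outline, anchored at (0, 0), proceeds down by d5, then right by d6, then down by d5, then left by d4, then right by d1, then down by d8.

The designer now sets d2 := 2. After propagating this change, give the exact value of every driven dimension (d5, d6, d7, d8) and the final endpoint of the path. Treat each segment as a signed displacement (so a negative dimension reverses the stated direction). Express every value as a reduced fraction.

d5 = 623/40
d6 = 2/5
d7 = 2
d8 = 2/5
endpoint = (9/10, -631/20)

Apply edit: d2 := 2
  d5 = d3/2 - d4/4 + d1*5 = 623/40
  d6 = d3 - d2 = 2/5
  d7 = d6*5 = 2
  d8 = d2/5 = 2/5
Walk from origin (0, 0):
  seg 1: down by d5 = 623/40 → (0, -623/40)
  seg 2: right by d6 = 2/5 → (2/5, -623/40)
  seg 3: down by d5 = 623/40 → (2/5, -623/20)
  seg 4: left by d4 = 5/2 → (-21/10, -623/20)
  seg 5: right by d1 = 3 → (9/10, -623/20)
  seg 6: down by d8 = 2/5 → (9/10, -631/20)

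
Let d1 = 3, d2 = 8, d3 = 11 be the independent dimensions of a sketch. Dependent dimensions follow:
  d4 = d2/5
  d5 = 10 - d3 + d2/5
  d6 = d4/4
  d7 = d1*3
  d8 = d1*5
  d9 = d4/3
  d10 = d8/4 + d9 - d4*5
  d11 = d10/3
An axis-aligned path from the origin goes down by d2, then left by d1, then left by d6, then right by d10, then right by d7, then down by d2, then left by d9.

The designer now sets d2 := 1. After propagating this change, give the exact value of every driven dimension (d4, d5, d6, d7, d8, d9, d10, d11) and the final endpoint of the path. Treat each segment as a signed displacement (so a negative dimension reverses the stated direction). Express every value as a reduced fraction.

Apply edit: d2 := 1
  d4 = d2/5 = 1/5
  d5 = 10 - d3 + d2/5 = -4/5
  d6 = d4/4 = 1/20
  d7 = d1*3 = 9
  d8 = d1*5 = 15
  d9 = d4/3 = 1/15
  d10 = d8/4 + d9 - d4*5 = 169/60
  d11 = d10/3 = 169/180
Walk from origin (0, 0):
  seg 1: down by d2 = 1 → (0, -1)
  seg 2: left by d1 = 3 → (-3, -1)
  seg 3: left by d6 = 1/20 → (-61/20, -1)
  seg 4: right by d10 = 169/60 → (-7/30, -1)
  seg 5: right by d7 = 9 → (263/30, -1)
  seg 6: down by d2 = 1 → (263/30, -2)
  seg 7: left by d9 = 1/15 → (87/10, -2)

d4 = 1/5
d5 = -4/5
d6 = 1/20
d7 = 9
d8 = 15
d9 = 1/15
d10 = 169/60
d11 = 169/180
endpoint = (87/10, -2)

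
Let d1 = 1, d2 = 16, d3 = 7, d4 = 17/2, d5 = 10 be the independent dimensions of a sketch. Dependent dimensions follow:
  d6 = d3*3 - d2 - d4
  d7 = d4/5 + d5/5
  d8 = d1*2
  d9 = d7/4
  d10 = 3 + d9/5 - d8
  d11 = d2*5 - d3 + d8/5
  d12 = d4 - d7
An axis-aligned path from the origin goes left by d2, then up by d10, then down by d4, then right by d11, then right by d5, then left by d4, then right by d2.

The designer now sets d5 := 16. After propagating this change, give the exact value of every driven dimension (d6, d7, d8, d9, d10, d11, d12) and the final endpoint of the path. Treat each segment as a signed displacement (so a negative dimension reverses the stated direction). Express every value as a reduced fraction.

d6 = -7/2
d7 = 49/10
d8 = 2
d9 = 49/40
d10 = 249/200
d11 = 367/5
d12 = 18/5
endpoint = (809/10, -1451/200)

Apply edit: d5 := 16
  d6 = d3*3 - d2 - d4 = -7/2
  d7 = d4/5 + d5/5 = 49/10
  d8 = d1*2 = 2
  d9 = d7/4 = 49/40
  d10 = 3 + d9/5 - d8 = 249/200
  d11 = d2*5 - d3 + d8/5 = 367/5
  d12 = d4 - d7 = 18/5
Walk from origin (0, 0):
  seg 1: left by d2 = 16 → (-16, 0)
  seg 2: up by d10 = 249/200 → (-16, 249/200)
  seg 3: down by d4 = 17/2 → (-16, -1451/200)
  seg 4: right by d11 = 367/5 → (287/5, -1451/200)
  seg 5: right by d5 = 16 → (367/5, -1451/200)
  seg 6: left by d4 = 17/2 → (649/10, -1451/200)
  seg 7: right by d2 = 16 → (809/10, -1451/200)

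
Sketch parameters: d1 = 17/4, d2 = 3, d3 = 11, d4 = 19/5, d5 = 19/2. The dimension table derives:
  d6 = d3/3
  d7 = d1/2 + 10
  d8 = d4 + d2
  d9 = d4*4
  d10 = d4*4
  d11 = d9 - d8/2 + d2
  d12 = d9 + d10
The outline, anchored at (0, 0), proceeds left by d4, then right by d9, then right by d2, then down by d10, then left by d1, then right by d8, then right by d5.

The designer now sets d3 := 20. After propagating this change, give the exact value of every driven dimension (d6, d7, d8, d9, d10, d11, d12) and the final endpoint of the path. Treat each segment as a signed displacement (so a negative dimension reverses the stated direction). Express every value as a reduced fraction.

Apply edit: d3 := 20
  d6 = d3/3 = 20/3
  d7 = d1/2 + 10 = 97/8
  d8 = d4 + d2 = 34/5
  d9 = d4*4 = 76/5
  d10 = d4*4 = 76/5
  d11 = d9 - d8/2 + d2 = 74/5
  d12 = d9 + d10 = 152/5
Walk from origin (0, 0):
  seg 1: left by d4 = 19/5 → (-19/5, 0)
  seg 2: right by d9 = 76/5 → (57/5, 0)
  seg 3: right by d2 = 3 → (72/5, 0)
  seg 4: down by d10 = 76/5 → (72/5, -76/5)
  seg 5: left by d1 = 17/4 → (203/20, -76/5)
  seg 6: right by d8 = 34/5 → (339/20, -76/5)
  seg 7: right by d5 = 19/2 → (529/20, -76/5)

d6 = 20/3
d7 = 97/8
d8 = 34/5
d9 = 76/5
d10 = 76/5
d11 = 74/5
d12 = 152/5
endpoint = (529/20, -76/5)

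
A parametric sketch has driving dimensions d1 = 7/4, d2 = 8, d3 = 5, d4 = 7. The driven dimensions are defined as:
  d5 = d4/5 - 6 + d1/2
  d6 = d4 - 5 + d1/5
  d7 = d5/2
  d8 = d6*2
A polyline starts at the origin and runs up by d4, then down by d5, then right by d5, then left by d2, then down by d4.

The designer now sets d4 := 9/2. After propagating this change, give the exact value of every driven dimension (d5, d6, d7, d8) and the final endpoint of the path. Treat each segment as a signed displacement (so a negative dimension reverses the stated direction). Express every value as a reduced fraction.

Apply edit: d4 := 9/2
  d5 = d4/5 - 6 + d1/2 = -169/40
  d6 = d4 - 5 + d1/5 = -3/20
  d7 = d5/2 = -169/80
  d8 = d6*2 = -3/10
Walk from origin (0, 0):
  seg 1: up by d4 = 9/2 → (0, 9/2)
  seg 2: down by d5 = -169/40 → (0, 349/40)
  seg 3: right by d5 = -169/40 → (-169/40, 349/40)
  seg 4: left by d2 = 8 → (-489/40, 349/40)
  seg 5: down by d4 = 9/2 → (-489/40, 169/40)

d5 = -169/40
d6 = -3/20
d7 = -169/80
d8 = -3/10
endpoint = (-489/40, 169/40)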